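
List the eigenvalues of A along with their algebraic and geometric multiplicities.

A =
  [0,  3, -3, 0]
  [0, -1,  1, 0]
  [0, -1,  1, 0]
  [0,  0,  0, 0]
λ = 0: alg = 4, geom = 3

Step 1 — factor the characteristic polynomial to read off the algebraic multiplicities:
  χ_A(x) = x^4

Step 2 — compute geometric multiplicities via the rank-nullity identity g(λ) = n − rank(A − λI):
  rank(A − (0)·I) = 1, so dim ker(A − (0)·I) = n − 1 = 3

Summary:
  λ = 0: algebraic multiplicity = 4, geometric multiplicity = 3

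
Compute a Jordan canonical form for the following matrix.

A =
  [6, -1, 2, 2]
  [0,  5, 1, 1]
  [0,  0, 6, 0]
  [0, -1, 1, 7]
J_3(6) ⊕ J_1(6)

The characteristic polynomial is
  det(x·I − A) = x^4 - 24*x^3 + 216*x^2 - 864*x + 1296 = (x - 6)^4

Eigenvalues and multiplicities (the geometric multiplicity of λ is n − rank(A − λI), which equals the number of Jordan blocks for λ):
  λ = 6: algebraic multiplicity = 4, geometric multiplicity = 2

Determining the block sizes for each eigenvalue:
  λ = 6: with am = 4 and gm = 2, the partition is not yet determined (e.g. several partitions of 4 into 2 parts exist). Let N = A − (6)·I. Computing rank(N^1) = 2, rank(N^2) = 1, rank(N^3) = 0; the number of blocks of size ≥ j is rank(N^{j−1}) − rank(N^j), giving [2, 1, 1]. So we have 1 block(s) of size 3, 1 block(s) of size 1 → block sizes [3, 1]

Assembling the blocks gives a Jordan form
J =
  [6, 1, 0, 0]
  [0, 6, 1, 0]
  [0, 0, 6, 0]
  [0, 0, 0, 6]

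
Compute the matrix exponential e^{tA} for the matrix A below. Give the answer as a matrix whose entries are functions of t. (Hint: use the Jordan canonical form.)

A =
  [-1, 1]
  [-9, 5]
e^{tA} =
  [-3*t*exp(2*t) + exp(2*t), t*exp(2*t)]
  [-9*t*exp(2*t), 3*t*exp(2*t) + exp(2*t)]

Strategy: write A = P · J · P⁻¹ where J is a Jordan canonical form, so e^{tA} = P · e^{tJ} · P⁻¹, and e^{tJ} can be computed block-by-block.

A has Jordan form
J =
  [2, 1]
  [0, 2]
(up to reordering of blocks).

Per-block formulas:
  For a 2×2 Jordan block J_2(2): exp(t · J_2(2)) = e^(2t)·(I + t·N), where N is the 2×2 nilpotent shift.

After assembling e^{tJ} and conjugating by P, we get:

e^{tA} =
  [-3*t*exp(2*t) + exp(2*t), t*exp(2*t)]
  [-9*t*exp(2*t), 3*t*exp(2*t) + exp(2*t)]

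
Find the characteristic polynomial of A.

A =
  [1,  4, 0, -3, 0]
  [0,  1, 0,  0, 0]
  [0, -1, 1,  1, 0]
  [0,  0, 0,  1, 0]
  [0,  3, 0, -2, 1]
x^5 - 5*x^4 + 10*x^3 - 10*x^2 + 5*x - 1

Expanding det(x·I − A) (e.g. by cofactor expansion or by noting that A is similar to its Jordan form J, which has the same characteristic polynomial as A) gives
  χ_A(x) = x^5 - 5*x^4 + 10*x^3 - 10*x^2 + 5*x - 1
which factors as (x - 1)^5. The eigenvalues (with algebraic multiplicities) are λ = 1 with multiplicity 5.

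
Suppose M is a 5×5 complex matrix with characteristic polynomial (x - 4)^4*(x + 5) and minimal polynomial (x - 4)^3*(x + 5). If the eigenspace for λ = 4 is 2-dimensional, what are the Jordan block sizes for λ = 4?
Block sizes for λ = 4: [3, 1]

Step 1 — from the characteristic polynomial, algebraic multiplicity of λ = 4 is 4. From dim ker(M − (4)·I) = 2, there are exactly 2 Jordan blocks for λ = 4.
Step 2 — from the minimal polynomial, the factor (x − 4)^3 tells us the largest block for λ = 4 has size 3.
Step 3 — with total size 4, 2 blocks, and largest block 3, the block sizes (in nonincreasing order) are [3, 1].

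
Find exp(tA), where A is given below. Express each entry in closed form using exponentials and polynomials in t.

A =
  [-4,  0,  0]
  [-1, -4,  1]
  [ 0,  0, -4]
e^{tA} =
  [exp(-4*t), 0, 0]
  [-t*exp(-4*t), exp(-4*t), t*exp(-4*t)]
  [0, 0, exp(-4*t)]

Strategy: write A = P · J · P⁻¹ where J is a Jordan canonical form, so e^{tA} = P · e^{tJ} · P⁻¹, and e^{tJ} can be computed block-by-block.

A has Jordan form
J =
  [-4,  1,  0]
  [ 0, -4,  0]
  [ 0,  0, -4]
(up to reordering of blocks).

Per-block formulas:
  For a 2×2 Jordan block J_2(-4): exp(t · J_2(-4)) = e^(-4t)·(I + t·N), where N is the 2×2 nilpotent shift.
  For a 1×1 block at λ = -4: exp(t · [-4]) = [e^(-4t)].

After assembling e^{tJ} and conjugating by P, we get:

e^{tA} =
  [exp(-4*t), 0, 0]
  [-t*exp(-4*t), exp(-4*t), t*exp(-4*t)]
  [0, 0, exp(-4*t)]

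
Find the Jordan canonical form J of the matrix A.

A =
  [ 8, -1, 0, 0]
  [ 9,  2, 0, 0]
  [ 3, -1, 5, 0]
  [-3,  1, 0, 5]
J_2(5) ⊕ J_1(5) ⊕ J_1(5)

The characteristic polynomial is
  det(x·I − A) = x^4 - 20*x^3 + 150*x^2 - 500*x + 625 = (x - 5)^4

Eigenvalues and multiplicities (the geometric multiplicity of λ is n − rank(A − λI), which equals the number of Jordan blocks for λ):
  λ = 5: algebraic multiplicity = 4, geometric multiplicity = 3

Determining the block sizes for each eigenvalue:
  λ = 5: 3 blocks summing to 4 forces exactly one block of size 2 and the rest size 1 → block sizes [2, 1, 1]

Assembling the blocks gives a Jordan form
J =
  [5, 1, 0, 0]
  [0, 5, 0, 0]
  [0, 0, 5, 0]
  [0, 0, 0, 5]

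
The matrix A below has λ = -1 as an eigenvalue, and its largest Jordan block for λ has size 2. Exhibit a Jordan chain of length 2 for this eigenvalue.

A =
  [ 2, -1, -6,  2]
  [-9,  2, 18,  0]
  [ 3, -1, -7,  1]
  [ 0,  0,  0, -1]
A Jordan chain for λ = -1 of length 2:
v_1 = (3, -9, 3, 0)ᵀ
v_2 = (1, 0, 0, 0)ᵀ

Let N = A − (-1)·I. We want v_2 with N^2 v_2 = 0 but N^1 v_2 ≠ 0; then v_{j-1} := N · v_j for j = 2, …, 2.

Pick v_2 = (1, 0, 0, 0)ᵀ.
Then v_1 = N · v_2 = (3, -9, 3, 0)ᵀ.

Sanity check: (A − (-1)·I) v_1 = (0, 0, 0, 0)ᵀ = 0. ✓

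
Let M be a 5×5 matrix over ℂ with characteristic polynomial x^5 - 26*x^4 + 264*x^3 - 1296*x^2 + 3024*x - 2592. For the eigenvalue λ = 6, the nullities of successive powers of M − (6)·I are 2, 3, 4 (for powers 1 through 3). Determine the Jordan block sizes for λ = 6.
Block sizes for λ = 6: [3, 1]

From the dimensions of kernels of powers, the number of Jordan blocks of size at least j is d_j − d_{j−1} where d_j = dim ker(N^j) (with d_0 = 0). Computing the differences gives [2, 1, 1].
The number of blocks of size exactly k is (#blocks of size ≥ k) − (#blocks of size ≥ k + 1), so the partition is: 1 block(s) of size 1, 1 block(s) of size 3.
In nonincreasing order the block sizes are [3, 1].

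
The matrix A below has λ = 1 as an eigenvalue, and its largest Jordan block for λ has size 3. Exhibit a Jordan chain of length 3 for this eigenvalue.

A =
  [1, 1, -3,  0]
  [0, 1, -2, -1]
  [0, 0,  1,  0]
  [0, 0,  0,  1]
A Jordan chain for λ = 1 of length 3:
v_1 = (-2, 0, 0, 0)ᵀ
v_2 = (-3, -2, 0, 0)ᵀ
v_3 = (0, 0, 1, 0)ᵀ

Let N = A − (1)·I. We want v_3 with N^3 v_3 = 0 but N^2 v_3 ≠ 0; then v_{j-1} := N · v_j for j = 3, …, 2.

Pick v_3 = (0, 0, 1, 0)ᵀ.
Then v_2 = N · v_3 = (-3, -2, 0, 0)ᵀ.
Then v_1 = N · v_2 = (-2, 0, 0, 0)ᵀ.

Sanity check: (A − (1)·I) v_1 = (0, 0, 0, 0)ᵀ = 0. ✓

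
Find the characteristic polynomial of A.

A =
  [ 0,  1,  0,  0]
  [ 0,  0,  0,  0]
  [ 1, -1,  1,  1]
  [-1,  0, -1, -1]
x^4

Expanding det(x·I − A) (e.g. by cofactor expansion or by noting that A is similar to its Jordan form J, which has the same characteristic polynomial as A) gives
  χ_A(x) = x^4
which factors as x^4. The eigenvalues (with algebraic multiplicities) are λ = 0 with multiplicity 4.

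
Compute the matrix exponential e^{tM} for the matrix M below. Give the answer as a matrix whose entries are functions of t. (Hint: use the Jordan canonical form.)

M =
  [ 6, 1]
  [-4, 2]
e^{tM} =
  [2*t*exp(4*t) + exp(4*t), t*exp(4*t)]
  [-4*t*exp(4*t), -2*t*exp(4*t) + exp(4*t)]

Strategy: write M = P · J · P⁻¹ where J is a Jordan canonical form, so e^{tM} = P · e^{tJ} · P⁻¹, and e^{tJ} can be computed block-by-block.

M has Jordan form
J =
  [4, 1]
  [0, 4]
(up to reordering of blocks).

Per-block formulas:
  For a 2×2 Jordan block J_2(4): exp(t · J_2(4)) = e^(4t)·(I + t·N), where N is the 2×2 nilpotent shift.

After assembling e^{tJ} and conjugating by P, we get:

e^{tM} =
  [2*t*exp(4*t) + exp(4*t), t*exp(4*t)]
  [-4*t*exp(4*t), -2*t*exp(4*t) + exp(4*t)]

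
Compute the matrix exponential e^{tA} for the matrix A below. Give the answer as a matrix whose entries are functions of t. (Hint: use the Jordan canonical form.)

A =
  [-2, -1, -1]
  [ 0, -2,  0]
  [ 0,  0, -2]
e^{tA} =
  [exp(-2*t), -t*exp(-2*t), -t*exp(-2*t)]
  [0, exp(-2*t), 0]
  [0, 0, exp(-2*t)]

Strategy: write A = P · J · P⁻¹ where J is a Jordan canonical form, so e^{tA} = P · e^{tJ} · P⁻¹, and e^{tJ} can be computed block-by-block.

A has Jordan form
J =
  [-2,  1,  0]
  [ 0, -2,  0]
  [ 0,  0, -2]
(up to reordering of blocks).

Per-block formulas:
  For a 2×2 Jordan block J_2(-2): exp(t · J_2(-2)) = e^(-2t)·(I + t·N), where N is the 2×2 nilpotent shift.
  For a 1×1 block at λ = -2: exp(t · [-2]) = [e^(-2t)].

After assembling e^{tJ} and conjugating by P, we get:

e^{tA} =
  [exp(-2*t), -t*exp(-2*t), -t*exp(-2*t)]
  [0, exp(-2*t), 0]
  [0, 0, exp(-2*t)]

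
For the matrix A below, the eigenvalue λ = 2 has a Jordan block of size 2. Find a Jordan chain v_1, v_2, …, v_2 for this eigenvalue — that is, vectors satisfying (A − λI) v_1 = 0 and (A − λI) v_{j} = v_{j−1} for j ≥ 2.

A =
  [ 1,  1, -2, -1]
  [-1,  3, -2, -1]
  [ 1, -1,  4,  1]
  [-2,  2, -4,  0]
A Jordan chain for λ = 2 of length 2:
v_1 = (-1, -1, 1, -2)ᵀ
v_2 = (1, 0, 0, 0)ᵀ

Let N = A − (2)·I. We want v_2 with N^2 v_2 = 0 but N^1 v_2 ≠ 0; then v_{j-1} := N · v_j for j = 2, …, 2.

Pick v_2 = (1, 0, 0, 0)ᵀ.
Then v_1 = N · v_2 = (-1, -1, 1, -2)ᵀ.

Sanity check: (A − (2)·I) v_1 = (0, 0, 0, 0)ᵀ = 0. ✓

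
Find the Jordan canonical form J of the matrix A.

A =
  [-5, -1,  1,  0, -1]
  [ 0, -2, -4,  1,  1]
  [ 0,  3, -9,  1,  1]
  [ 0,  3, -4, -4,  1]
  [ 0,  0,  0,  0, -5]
J_2(-5) ⊕ J_2(-5) ⊕ J_1(-5)

The characteristic polynomial is
  det(x·I − A) = x^5 + 25*x^4 + 250*x^3 + 1250*x^2 + 3125*x + 3125 = (x + 5)^5

Eigenvalues and multiplicities (the geometric multiplicity of λ is n − rank(A − λI), which equals the number of Jordan blocks for λ):
  λ = -5: algebraic multiplicity = 5, geometric multiplicity = 3

Determining the block sizes for each eigenvalue:
  λ = -5: with am = 5 and gm = 3, the partition is not yet determined (e.g. several partitions of 5 into 3 parts exist). Let N = A − (-5)·I. Computing rank(N^1) = 2, rank(N^2) = 0; the number of blocks of size ≥ j is rank(N^{j−1}) − rank(N^j), giving [3, 2]. So we have 2 block(s) of size 2, 1 block(s) of size 1 → block sizes [2, 2, 1]

Assembling the blocks gives a Jordan form
J =
  [-5,  1,  0,  0,  0]
  [ 0, -5,  0,  0,  0]
  [ 0,  0, -5,  1,  0]
  [ 0,  0,  0, -5,  0]
  [ 0,  0,  0,  0, -5]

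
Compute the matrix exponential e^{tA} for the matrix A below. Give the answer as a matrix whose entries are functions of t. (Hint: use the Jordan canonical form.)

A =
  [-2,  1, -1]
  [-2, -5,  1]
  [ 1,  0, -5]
e^{tA} =
  [t^2*exp(-4*t)/2 + 2*t*exp(-4*t) + exp(-4*t), t^2*exp(-4*t)/2 + t*exp(-4*t), -t*exp(-4*t)]
  [-t^2*exp(-4*t)/2 - 2*t*exp(-4*t), -t^2*exp(-4*t)/2 - t*exp(-4*t) + exp(-4*t), t*exp(-4*t)]
  [t^2*exp(-4*t)/2 + t*exp(-4*t), t^2*exp(-4*t)/2, -t*exp(-4*t) + exp(-4*t)]

Strategy: write A = P · J · P⁻¹ where J is a Jordan canonical form, so e^{tA} = P · e^{tJ} · P⁻¹, and e^{tJ} can be computed block-by-block.

A has Jordan form
J =
  [-4,  1,  0]
  [ 0, -4,  1]
  [ 0,  0, -4]
(up to reordering of blocks).

Per-block formulas:
  For a 3×3 Jordan block J_3(-4): exp(t · J_3(-4)) = e^(-4t)·(I + t·N + (t^2/2)·N^2), where N is the 3×3 nilpotent shift.

After assembling e^{tJ} and conjugating by P, we get:

e^{tA} =
  [t^2*exp(-4*t)/2 + 2*t*exp(-4*t) + exp(-4*t), t^2*exp(-4*t)/2 + t*exp(-4*t), -t*exp(-4*t)]
  [-t^2*exp(-4*t)/2 - 2*t*exp(-4*t), -t^2*exp(-4*t)/2 - t*exp(-4*t) + exp(-4*t), t*exp(-4*t)]
  [t^2*exp(-4*t)/2 + t*exp(-4*t), t^2*exp(-4*t)/2, -t*exp(-4*t) + exp(-4*t)]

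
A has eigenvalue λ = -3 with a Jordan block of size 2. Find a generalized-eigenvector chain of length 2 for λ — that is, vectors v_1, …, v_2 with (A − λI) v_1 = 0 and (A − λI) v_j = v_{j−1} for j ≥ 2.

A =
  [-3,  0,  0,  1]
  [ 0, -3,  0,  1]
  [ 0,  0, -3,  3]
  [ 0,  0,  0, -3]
A Jordan chain for λ = -3 of length 2:
v_1 = (1, 1, 3, 0)ᵀ
v_2 = (0, 0, 0, 1)ᵀ

Let N = A − (-3)·I. We want v_2 with N^2 v_2 = 0 but N^1 v_2 ≠ 0; then v_{j-1} := N · v_j for j = 2, …, 2.

Pick v_2 = (0, 0, 0, 1)ᵀ.
Then v_1 = N · v_2 = (1, 1, 3, 0)ᵀ.

Sanity check: (A − (-3)·I) v_1 = (0, 0, 0, 0)ᵀ = 0. ✓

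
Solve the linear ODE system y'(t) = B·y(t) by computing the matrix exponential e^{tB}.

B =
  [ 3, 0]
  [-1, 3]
e^{tB} =
  [exp(3*t), 0]
  [-t*exp(3*t), exp(3*t)]

Strategy: write B = P · J · P⁻¹ where J is a Jordan canonical form, so e^{tB} = P · e^{tJ} · P⁻¹, and e^{tJ} can be computed block-by-block.

B has Jordan form
J =
  [3, 1]
  [0, 3]
(up to reordering of blocks).

Per-block formulas:
  For a 2×2 Jordan block J_2(3): exp(t · J_2(3)) = e^(3t)·(I + t·N), where N is the 2×2 nilpotent shift.

After assembling e^{tJ} and conjugating by P, we get:

e^{tB} =
  [exp(3*t), 0]
  [-t*exp(3*t), exp(3*t)]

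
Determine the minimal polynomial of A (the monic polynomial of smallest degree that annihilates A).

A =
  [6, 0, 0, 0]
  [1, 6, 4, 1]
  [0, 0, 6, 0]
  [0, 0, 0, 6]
x^2 - 12*x + 36

The characteristic polynomial is χ_A(x) = (x - 6)^4, so the eigenvalues are known. The minimal polynomial is
  m_A(x) = Π_λ (x − λ)^{k_λ}
where k_λ is the size of the *largest* Jordan block for λ (equivalently, the smallest k with (A − λI)^k v = 0 for every generalised eigenvector v of λ).

  λ = 6: largest Jordan block has size 2, contributing (x − 6)^2

So m_A(x) = (x - 6)^2 = x^2 - 12*x + 36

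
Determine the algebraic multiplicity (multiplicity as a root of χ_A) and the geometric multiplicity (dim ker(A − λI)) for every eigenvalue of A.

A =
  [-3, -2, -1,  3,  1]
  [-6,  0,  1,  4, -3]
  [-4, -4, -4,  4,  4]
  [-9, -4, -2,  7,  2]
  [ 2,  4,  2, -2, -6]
λ = -4: alg = 1, geom = 1; λ = -2: alg = 1, geom = 1; λ = 0: alg = 3, geom = 1

Step 1 — factor the characteristic polynomial to read off the algebraic multiplicities:
  χ_A(x) = x^3*(x + 2)*(x + 4)

Step 2 — compute geometric multiplicities via the rank-nullity identity g(λ) = n − rank(A − λI):
  rank(A − (-4)·I) = 4, so dim ker(A − (-4)·I) = n − 4 = 1
  rank(A − (-2)·I) = 4, so dim ker(A − (-2)·I) = n − 4 = 1
  rank(A − (0)·I) = 4, so dim ker(A − (0)·I) = n − 4 = 1

Summary:
  λ = -4: algebraic multiplicity = 1, geometric multiplicity = 1
  λ = -2: algebraic multiplicity = 1, geometric multiplicity = 1
  λ = 0: algebraic multiplicity = 3, geometric multiplicity = 1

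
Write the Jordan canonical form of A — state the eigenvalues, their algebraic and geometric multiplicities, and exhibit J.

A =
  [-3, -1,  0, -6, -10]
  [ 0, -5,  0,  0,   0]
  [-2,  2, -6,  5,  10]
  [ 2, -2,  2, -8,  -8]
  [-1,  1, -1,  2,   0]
J_2(-5) ⊕ J_3(-4)

The characteristic polynomial is
  det(x·I − A) = x^5 + 22*x^4 + 193*x^3 + 844*x^2 + 1840*x + 1600 = (x + 4)^3*(x + 5)^2

Eigenvalues and multiplicities (the geometric multiplicity of λ is n − rank(A − λI), which equals the number of Jordan blocks for λ):
  λ = -5: algebraic multiplicity = 2, geometric multiplicity = 1
  λ = -4: algebraic multiplicity = 3, geometric multiplicity = 1

Determining the block sizes for each eigenvalue:
  λ = -5: one block (gm = 1), so the single block has size am = 2 → block sizes [2]
  λ = -4: one block (gm = 1), so the single block has size am = 3 → block sizes [3]

Assembling the blocks gives a Jordan form
J =
  [-5,  1,  0,  0,  0]
  [ 0, -5,  0,  0,  0]
  [ 0,  0, -4,  1,  0]
  [ 0,  0,  0, -4,  1]
  [ 0,  0,  0,  0, -4]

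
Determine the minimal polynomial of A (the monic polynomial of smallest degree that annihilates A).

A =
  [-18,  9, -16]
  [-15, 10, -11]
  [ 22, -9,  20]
x^3 - 12*x^2 + 48*x - 64

The characteristic polynomial is χ_A(x) = (x - 4)^3, so the eigenvalues are known. The minimal polynomial is
  m_A(x) = Π_λ (x − λ)^{k_λ}
where k_λ is the size of the *largest* Jordan block for λ (equivalently, the smallest k with (A − λI)^k v = 0 for every generalised eigenvector v of λ).

  λ = 4: largest Jordan block has size 3, contributing (x − 4)^3

So m_A(x) = (x - 4)^3 = x^3 - 12*x^2 + 48*x - 64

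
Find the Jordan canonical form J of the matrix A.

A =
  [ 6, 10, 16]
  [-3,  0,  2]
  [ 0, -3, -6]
J_3(0)

The characteristic polynomial is
  det(x·I − A) = x^3

Eigenvalues and multiplicities (the geometric multiplicity of λ is n − rank(A − λI), which equals the number of Jordan blocks for λ):
  λ = 0: algebraic multiplicity = 3, geometric multiplicity = 1

Determining the block sizes for each eigenvalue:
  λ = 0: one block (gm = 1), so the single block has size am = 3 → block sizes [3]

Assembling the blocks gives a Jordan form
J =
  [0, 1, 0]
  [0, 0, 1]
  [0, 0, 0]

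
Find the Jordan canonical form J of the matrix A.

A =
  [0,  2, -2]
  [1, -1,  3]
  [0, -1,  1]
J_3(0)

The characteristic polynomial is
  det(x·I − A) = x^3

Eigenvalues and multiplicities (the geometric multiplicity of λ is n − rank(A − λI), which equals the number of Jordan blocks for λ):
  λ = 0: algebraic multiplicity = 3, geometric multiplicity = 1

Determining the block sizes for each eigenvalue:
  λ = 0: one block (gm = 1), so the single block has size am = 3 → block sizes [3]

Assembling the blocks gives a Jordan form
J =
  [0, 1, 0]
  [0, 0, 1]
  [0, 0, 0]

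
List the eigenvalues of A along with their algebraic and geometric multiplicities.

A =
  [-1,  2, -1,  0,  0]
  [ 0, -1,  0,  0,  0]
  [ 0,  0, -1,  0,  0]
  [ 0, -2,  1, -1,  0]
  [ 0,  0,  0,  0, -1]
λ = -1: alg = 5, geom = 4

Step 1 — factor the characteristic polynomial to read off the algebraic multiplicities:
  χ_A(x) = (x + 1)^5

Step 2 — compute geometric multiplicities via the rank-nullity identity g(λ) = n − rank(A − λI):
  rank(A − (-1)·I) = 1, so dim ker(A − (-1)·I) = n − 1 = 4

Summary:
  λ = -1: algebraic multiplicity = 5, geometric multiplicity = 4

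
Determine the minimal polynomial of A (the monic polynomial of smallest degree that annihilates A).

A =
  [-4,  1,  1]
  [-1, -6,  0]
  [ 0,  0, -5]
x^3 + 15*x^2 + 75*x + 125

The characteristic polynomial is χ_A(x) = (x + 5)^3, so the eigenvalues are known. The minimal polynomial is
  m_A(x) = Π_λ (x − λ)^{k_λ}
where k_λ is the size of the *largest* Jordan block for λ (equivalently, the smallest k with (A − λI)^k v = 0 for every generalised eigenvector v of λ).

  λ = -5: largest Jordan block has size 3, contributing (x + 5)^3

So m_A(x) = (x + 5)^3 = x^3 + 15*x^2 + 75*x + 125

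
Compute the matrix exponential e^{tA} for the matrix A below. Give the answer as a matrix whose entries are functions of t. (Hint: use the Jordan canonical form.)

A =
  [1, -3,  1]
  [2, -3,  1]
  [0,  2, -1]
e^{tA} =
  [-t^2*exp(-t) + 2*t*exp(-t) + exp(-t), t^2*exp(-t) - 3*t*exp(-t), -t^2*exp(-t)/2 + t*exp(-t)]
  [2*t*exp(-t), -2*t*exp(-t) + exp(-t), t*exp(-t)]
  [2*t^2*exp(-t), -2*t^2*exp(-t) + 2*t*exp(-t), t^2*exp(-t) + exp(-t)]

Strategy: write A = P · J · P⁻¹ where J is a Jordan canonical form, so e^{tA} = P · e^{tJ} · P⁻¹, and e^{tJ} can be computed block-by-block.

A has Jordan form
J =
  [-1,  1,  0]
  [ 0, -1,  1]
  [ 0,  0, -1]
(up to reordering of blocks).

Per-block formulas:
  For a 3×3 Jordan block J_3(-1): exp(t · J_3(-1)) = e^(-1t)·(I + t·N + (t^2/2)·N^2), where N is the 3×3 nilpotent shift.

After assembling e^{tJ} and conjugating by P, we get:

e^{tA} =
  [-t^2*exp(-t) + 2*t*exp(-t) + exp(-t), t^2*exp(-t) - 3*t*exp(-t), -t^2*exp(-t)/2 + t*exp(-t)]
  [2*t*exp(-t), -2*t*exp(-t) + exp(-t), t*exp(-t)]
  [2*t^2*exp(-t), -2*t^2*exp(-t) + 2*t*exp(-t), t^2*exp(-t) + exp(-t)]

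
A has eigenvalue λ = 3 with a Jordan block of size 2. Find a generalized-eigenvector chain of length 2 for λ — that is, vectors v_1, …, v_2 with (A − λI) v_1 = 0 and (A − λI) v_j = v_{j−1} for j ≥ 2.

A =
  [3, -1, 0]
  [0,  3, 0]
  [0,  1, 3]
A Jordan chain for λ = 3 of length 2:
v_1 = (-1, 0, 1)ᵀ
v_2 = (0, 1, 0)ᵀ

Let N = A − (3)·I. We want v_2 with N^2 v_2 = 0 but N^1 v_2 ≠ 0; then v_{j-1} := N · v_j for j = 2, …, 2.

Pick v_2 = (0, 1, 0)ᵀ.
Then v_1 = N · v_2 = (-1, 0, 1)ᵀ.

Sanity check: (A − (3)·I) v_1 = (0, 0, 0)ᵀ = 0. ✓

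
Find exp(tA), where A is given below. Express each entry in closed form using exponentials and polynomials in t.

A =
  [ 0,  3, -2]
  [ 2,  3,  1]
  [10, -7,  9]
e^{tA} =
  [t^2*exp(4*t) - 4*t*exp(4*t) + exp(4*t), -t^2*exp(4*t)/2 + 3*t*exp(4*t), t^2*exp(4*t)/2 - 2*t*exp(4*t)]
  [2*t*exp(4*t), -t*exp(4*t) + exp(4*t), t*exp(4*t)]
  [-2*t^2*exp(4*t) + 10*t*exp(4*t), t^2*exp(4*t) - 7*t*exp(4*t), -t^2*exp(4*t) + 5*t*exp(4*t) + exp(4*t)]

Strategy: write A = P · J · P⁻¹ where J is a Jordan canonical form, so e^{tA} = P · e^{tJ} · P⁻¹, and e^{tJ} can be computed block-by-block.

A has Jordan form
J =
  [4, 1, 0]
  [0, 4, 1]
  [0, 0, 4]
(up to reordering of blocks).

Per-block formulas:
  For a 3×3 Jordan block J_3(4): exp(t · J_3(4)) = e^(4t)·(I + t·N + (t^2/2)·N^2), where N is the 3×3 nilpotent shift.

After assembling e^{tJ} and conjugating by P, we get:

e^{tA} =
  [t^2*exp(4*t) - 4*t*exp(4*t) + exp(4*t), -t^2*exp(4*t)/2 + 3*t*exp(4*t), t^2*exp(4*t)/2 - 2*t*exp(4*t)]
  [2*t*exp(4*t), -t*exp(4*t) + exp(4*t), t*exp(4*t)]
  [-2*t^2*exp(4*t) + 10*t*exp(4*t), t^2*exp(4*t) - 7*t*exp(4*t), -t^2*exp(4*t) + 5*t*exp(4*t) + exp(4*t)]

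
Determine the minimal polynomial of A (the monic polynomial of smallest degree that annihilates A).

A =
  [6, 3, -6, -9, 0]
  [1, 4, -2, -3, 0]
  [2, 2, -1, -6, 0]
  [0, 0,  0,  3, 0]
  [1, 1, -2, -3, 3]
x^2 - 6*x + 9

The characteristic polynomial is χ_A(x) = (x - 3)^5, so the eigenvalues are known. The minimal polynomial is
  m_A(x) = Π_λ (x − λ)^{k_λ}
where k_λ is the size of the *largest* Jordan block for λ (equivalently, the smallest k with (A − λI)^k v = 0 for every generalised eigenvector v of λ).

  λ = 3: largest Jordan block has size 2, contributing (x − 3)^2

So m_A(x) = (x - 3)^2 = x^2 - 6*x + 9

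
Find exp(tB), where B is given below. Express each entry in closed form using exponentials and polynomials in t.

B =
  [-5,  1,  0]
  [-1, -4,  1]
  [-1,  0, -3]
e^{tB} =
  [-t*exp(-4*t) + exp(-4*t), -t^2*exp(-4*t)/2 + t*exp(-4*t), t^2*exp(-4*t)/2]
  [-t*exp(-4*t), -t^2*exp(-4*t)/2 + exp(-4*t), t^2*exp(-4*t)/2 + t*exp(-4*t)]
  [-t*exp(-4*t), -t^2*exp(-4*t)/2, t^2*exp(-4*t)/2 + t*exp(-4*t) + exp(-4*t)]

Strategy: write B = P · J · P⁻¹ where J is a Jordan canonical form, so e^{tB} = P · e^{tJ} · P⁻¹, and e^{tJ} can be computed block-by-block.

B has Jordan form
J =
  [-4,  1,  0]
  [ 0, -4,  1]
  [ 0,  0, -4]
(up to reordering of blocks).

Per-block formulas:
  For a 3×3 Jordan block J_3(-4): exp(t · J_3(-4)) = e^(-4t)·(I + t·N + (t^2/2)·N^2), where N is the 3×3 nilpotent shift.

After assembling e^{tJ} and conjugating by P, we get:

e^{tB} =
  [-t*exp(-4*t) + exp(-4*t), -t^2*exp(-4*t)/2 + t*exp(-4*t), t^2*exp(-4*t)/2]
  [-t*exp(-4*t), -t^2*exp(-4*t)/2 + exp(-4*t), t^2*exp(-4*t)/2 + t*exp(-4*t)]
  [-t*exp(-4*t), -t^2*exp(-4*t)/2, t^2*exp(-4*t)/2 + t*exp(-4*t) + exp(-4*t)]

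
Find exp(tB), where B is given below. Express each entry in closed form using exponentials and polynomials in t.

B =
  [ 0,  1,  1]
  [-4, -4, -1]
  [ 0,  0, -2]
e^{tB} =
  [2*t*exp(-2*t) + exp(-2*t), t*exp(-2*t), t^2*exp(-2*t)/2 + t*exp(-2*t)]
  [-4*t*exp(-2*t), -2*t*exp(-2*t) + exp(-2*t), -t^2*exp(-2*t) - t*exp(-2*t)]
  [0, 0, exp(-2*t)]

Strategy: write B = P · J · P⁻¹ where J is a Jordan canonical form, so e^{tB} = P · e^{tJ} · P⁻¹, and e^{tJ} can be computed block-by-block.

B has Jordan form
J =
  [-2,  1,  0]
  [ 0, -2,  1]
  [ 0,  0, -2]
(up to reordering of blocks).

Per-block formulas:
  For a 3×3 Jordan block J_3(-2): exp(t · J_3(-2)) = e^(-2t)·(I + t·N + (t^2/2)·N^2), where N is the 3×3 nilpotent shift.

After assembling e^{tJ} and conjugating by P, we get:

e^{tB} =
  [2*t*exp(-2*t) + exp(-2*t), t*exp(-2*t), t^2*exp(-2*t)/2 + t*exp(-2*t)]
  [-4*t*exp(-2*t), -2*t*exp(-2*t) + exp(-2*t), -t^2*exp(-2*t) - t*exp(-2*t)]
  [0, 0, exp(-2*t)]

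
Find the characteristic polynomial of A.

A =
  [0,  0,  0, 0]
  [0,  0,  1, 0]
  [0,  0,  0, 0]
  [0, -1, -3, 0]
x^4

Expanding det(x·I − A) (e.g. by cofactor expansion or by noting that A is similar to its Jordan form J, which has the same characteristic polynomial as A) gives
  χ_A(x) = x^4
which factors as x^4. The eigenvalues (with algebraic multiplicities) are λ = 0 with multiplicity 4.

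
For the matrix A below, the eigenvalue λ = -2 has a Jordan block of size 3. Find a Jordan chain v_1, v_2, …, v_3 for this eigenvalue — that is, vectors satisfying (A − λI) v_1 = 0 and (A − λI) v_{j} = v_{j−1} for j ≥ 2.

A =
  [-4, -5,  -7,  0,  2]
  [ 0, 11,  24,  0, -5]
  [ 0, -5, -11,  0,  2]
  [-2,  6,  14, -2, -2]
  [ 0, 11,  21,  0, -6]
A Jordan chain for λ = -2 of length 3:
v_1 = (2, -6, 2, -4, -6)ᵀ
v_2 = (-5, 13, -5, 6, 11)ᵀ
v_3 = (0, 1, 0, 0, 0)ᵀ

Let N = A − (-2)·I. We want v_3 with N^3 v_3 = 0 but N^2 v_3 ≠ 0; then v_{j-1} := N · v_j for j = 3, …, 2.

Pick v_3 = (0, 1, 0, 0, 0)ᵀ.
Then v_2 = N · v_3 = (-5, 13, -5, 6, 11)ᵀ.
Then v_1 = N · v_2 = (2, -6, 2, -4, -6)ᵀ.

Sanity check: (A − (-2)·I) v_1 = (0, 0, 0, 0, 0)ᵀ = 0. ✓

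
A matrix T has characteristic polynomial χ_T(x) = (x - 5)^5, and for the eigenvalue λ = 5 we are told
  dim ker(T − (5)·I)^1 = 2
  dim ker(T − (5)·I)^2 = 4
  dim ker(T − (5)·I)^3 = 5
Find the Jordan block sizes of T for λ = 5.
Block sizes for λ = 5: [3, 2]

From the dimensions of kernels of powers, the number of Jordan blocks of size at least j is d_j − d_{j−1} where d_j = dim ker(N^j) (with d_0 = 0). Computing the differences gives [2, 2, 1].
The number of blocks of size exactly k is (#blocks of size ≥ k) − (#blocks of size ≥ k + 1), so the partition is: 1 block(s) of size 2, 1 block(s) of size 3.
In nonincreasing order the block sizes are [3, 2].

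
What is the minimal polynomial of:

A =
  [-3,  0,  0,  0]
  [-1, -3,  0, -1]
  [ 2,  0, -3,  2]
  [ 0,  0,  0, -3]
x^2 + 6*x + 9

The characteristic polynomial is χ_A(x) = (x + 3)^4, so the eigenvalues are known. The minimal polynomial is
  m_A(x) = Π_λ (x − λ)^{k_λ}
where k_λ is the size of the *largest* Jordan block for λ (equivalently, the smallest k with (A − λI)^k v = 0 for every generalised eigenvector v of λ).

  λ = -3: largest Jordan block has size 2, contributing (x + 3)^2

So m_A(x) = (x + 3)^2 = x^2 + 6*x + 9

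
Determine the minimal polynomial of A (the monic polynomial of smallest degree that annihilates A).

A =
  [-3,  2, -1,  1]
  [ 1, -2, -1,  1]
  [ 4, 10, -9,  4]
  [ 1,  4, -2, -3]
x^3 + 13*x^2 + 56*x + 80

The characteristic polynomial is χ_A(x) = (x + 4)^3*(x + 5), so the eigenvalues are known. The minimal polynomial is
  m_A(x) = Π_λ (x − λ)^{k_λ}
where k_λ is the size of the *largest* Jordan block for λ (equivalently, the smallest k with (A − λI)^k v = 0 for every generalised eigenvector v of λ).

  λ = -5: largest Jordan block has size 1, contributing (x + 5)
  λ = -4: largest Jordan block has size 2, contributing (x + 4)^2

So m_A(x) = (x + 4)^2*(x + 5) = x^3 + 13*x^2 + 56*x + 80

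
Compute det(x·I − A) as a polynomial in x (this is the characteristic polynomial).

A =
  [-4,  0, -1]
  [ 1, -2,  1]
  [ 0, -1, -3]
x^3 + 9*x^2 + 27*x + 27

Expanding det(x·I − A) (e.g. by cofactor expansion or by noting that A is similar to its Jordan form J, which has the same characteristic polynomial as A) gives
  χ_A(x) = x^3 + 9*x^2 + 27*x + 27
which factors as (x + 3)^3. The eigenvalues (with algebraic multiplicities) are λ = -3 with multiplicity 3.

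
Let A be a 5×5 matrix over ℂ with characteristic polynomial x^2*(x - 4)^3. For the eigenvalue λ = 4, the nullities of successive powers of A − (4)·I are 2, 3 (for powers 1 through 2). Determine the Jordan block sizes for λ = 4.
Block sizes for λ = 4: [2, 1]

From the dimensions of kernels of powers, the number of Jordan blocks of size at least j is d_j − d_{j−1} where d_j = dim ker(N^j) (with d_0 = 0). Computing the differences gives [2, 1].
The number of blocks of size exactly k is (#blocks of size ≥ k) − (#blocks of size ≥ k + 1), so the partition is: 1 block(s) of size 1, 1 block(s) of size 2.
In nonincreasing order the block sizes are [2, 1].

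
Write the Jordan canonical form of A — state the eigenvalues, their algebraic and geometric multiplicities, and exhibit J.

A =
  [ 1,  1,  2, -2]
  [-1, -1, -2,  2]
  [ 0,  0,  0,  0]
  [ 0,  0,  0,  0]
J_2(0) ⊕ J_1(0) ⊕ J_1(0)

The characteristic polynomial is
  det(x·I − A) = x^4

Eigenvalues and multiplicities (the geometric multiplicity of λ is n − rank(A − λI), which equals the number of Jordan blocks for λ):
  λ = 0: algebraic multiplicity = 4, geometric multiplicity = 3

Determining the block sizes for each eigenvalue:
  λ = 0: 3 blocks summing to 4 forces exactly one block of size 2 and the rest size 1 → block sizes [2, 1, 1]

Assembling the blocks gives a Jordan form
J =
  [0, 1, 0, 0]
  [0, 0, 0, 0]
  [0, 0, 0, 0]
  [0, 0, 0, 0]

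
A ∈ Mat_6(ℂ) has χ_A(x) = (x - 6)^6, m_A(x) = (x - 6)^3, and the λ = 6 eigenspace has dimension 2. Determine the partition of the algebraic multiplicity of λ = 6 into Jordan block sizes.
Block sizes for λ = 6: [3, 3]

Step 1 — from the characteristic polynomial, algebraic multiplicity of λ = 6 is 6. From dim ker(A − (6)·I) = 2, there are exactly 2 Jordan blocks for λ = 6.
Step 2 — from the minimal polynomial, the factor (x − 6)^3 tells us the largest block for λ = 6 has size 3.
Step 3 — with total size 6, 2 blocks, and largest block 3, the block sizes (in nonincreasing order) are [3, 3].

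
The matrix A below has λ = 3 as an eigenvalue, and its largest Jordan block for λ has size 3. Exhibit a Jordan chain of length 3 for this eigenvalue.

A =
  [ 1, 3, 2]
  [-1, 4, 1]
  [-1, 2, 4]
A Jordan chain for λ = 3 of length 3:
v_1 = (-1, 0, -1)ᵀ
v_2 = (-2, -1, -1)ᵀ
v_3 = (1, 0, 0)ᵀ

Let N = A − (3)·I. We want v_3 with N^3 v_3 = 0 but N^2 v_3 ≠ 0; then v_{j-1} := N · v_j for j = 3, …, 2.

Pick v_3 = (1, 0, 0)ᵀ.
Then v_2 = N · v_3 = (-2, -1, -1)ᵀ.
Then v_1 = N · v_2 = (-1, 0, -1)ᵀ.

Sanity check: (A − (3)·I) v_1 = (0, 0, 0)ᵀ = 0. ✓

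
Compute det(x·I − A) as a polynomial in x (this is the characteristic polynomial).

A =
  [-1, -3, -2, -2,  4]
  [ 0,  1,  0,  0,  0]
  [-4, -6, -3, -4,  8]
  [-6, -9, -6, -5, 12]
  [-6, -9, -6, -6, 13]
x^5 - 5*x^4 + 10*x^3 - 10*x^2 + 5*x - 1

Expanding det(x·I − A) (e.g. by cofactor expansion or by noting that A is similar to its Jordan form J, which has the same characteristic polynomial as A) gives
  χ_A(x) = x^5 - 5*x^4 + 10*x^3 - 10*x^2 + 5*x - 1
which factors as (x - 1)^5. The eigenvalues (with algebraic multiplicities) are λ = 1 with multiplicity 5.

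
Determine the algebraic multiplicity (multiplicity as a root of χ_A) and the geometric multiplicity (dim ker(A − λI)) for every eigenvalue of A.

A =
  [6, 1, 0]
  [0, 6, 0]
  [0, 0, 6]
λ = 6: alg = 3, geom = 2

Step 1 — factor the characteristic polynomial to read off the algebraic multiplicities:
  χ_A(x) = (x - 6)^3

Step 2 — compute geometric multiplicities via the rank-nullity identity g(λ) = n − rank(A − λI):
  rank(A − (6)·I) = 1, so dim ker(A − (6)·I) = n − 1 = 2

Summary:
  λ = 6: algebraic multiplicity = 3, geometric multiplicity = 2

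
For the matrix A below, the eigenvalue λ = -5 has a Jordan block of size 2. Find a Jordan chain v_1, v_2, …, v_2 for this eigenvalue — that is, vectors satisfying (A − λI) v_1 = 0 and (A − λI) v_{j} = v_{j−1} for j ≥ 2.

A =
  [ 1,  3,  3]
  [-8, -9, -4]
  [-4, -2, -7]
A Jordan chain for λ = -5 of length 2:
v_1 = (6, -8, -4)ᵀ
v_2 = (1, 0, 0)ᵀ

Let N = A − (-5)·I. We want v_2 with N^2 v_2 = 0 but N^1 v_2 ≠ 0; then v_{j-1} := N · v_j for j = 2, …, 2.

Pick v_2 = (1, 0, 0)ᵀ.
Then v_1 = N · v_2 = (6, -8, -4)ᵀ.

Sanity check: (A − (-5)·I) v_1 = (0, 0, 0)ᵀ = 0. ✓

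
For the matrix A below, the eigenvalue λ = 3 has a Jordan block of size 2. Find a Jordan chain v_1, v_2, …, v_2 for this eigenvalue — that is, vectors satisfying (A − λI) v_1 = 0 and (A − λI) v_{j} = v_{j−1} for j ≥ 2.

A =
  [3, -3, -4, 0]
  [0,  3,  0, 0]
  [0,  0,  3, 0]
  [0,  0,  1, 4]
A Jordan chain for λ = 3 of length 2:
v_1 = (-3, 0, 0, 0)ᵀ
v_2 = (0, 1, 0, 0)ᵀ

Let N = A − (3)·I. We want v_2 with N^2 v_2 = 0 but N^1 v_2 ≠ 0; then v_{j-1} := N · v_j for j = 2, …, 2.

Pick v_2 = (0, 1, 0, 0)ᵀ.
Then v_1 = N · v_2 = (-3, 0, 0, 0)ᵀ.

Sanity check: (A − (3)·I) v_1 = (0, 0, 0, 0)ᵀ = 0. ✓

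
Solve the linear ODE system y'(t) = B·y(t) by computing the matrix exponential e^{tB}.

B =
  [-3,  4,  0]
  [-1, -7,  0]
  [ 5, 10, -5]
e^{tB} =
  [2*t*exp(-5*t) + exp(-5*t), 4*t*exp(-5*t), 0]
  [-t*exp(-5*t), -2*t*exp(-5*t) + exp(-5*t), 0]
  [5*t*exp(-5*t), 10*t*exp(-5*t), exp(-5*t)]

Strategy: write B = P · J · P⁻¹ where J is a Jordan canonical form, so e^{tB} = P · e^{tJ} · P⁻¹, and e^{tJ} can be computed block-by-block.

B has Jordan form
J =
  [-5,  1,  0]
  [ 0, -5,  0]
  [ 0,  0, -5]
(up to reordering of blocks).

Per-block formulas:
  For a 1×1 block at λ = -5: exp(t · [-5]) = [e^(-5t)].
  For a 2×2 Jordan block J_2(-5): exp(t · J_2(-5)) = e^(-5t)·(I + t·N), where N is the 2×2 nilpotent shift.

After assembling e^{tJ} and conjugating by P, we get:

e^{tB} =
  [2*t*exp(-5*t) + exp(-5*t), 4*t*exp(-5*t), 0]
  [-t*exp(-5*t), -2*t*exp(-5*t) + exp(-5*t), 0]
  [5*t*exp(-5*t), 10*t*exp(-5*t), exp(-5*t)]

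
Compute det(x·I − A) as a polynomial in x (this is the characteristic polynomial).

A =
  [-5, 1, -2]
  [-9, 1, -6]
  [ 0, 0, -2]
x^3 + 6*x^2 + 12*x + 8

Expanding det(x·I − A) (e.g. by cofactor expansion or by noting that A is similar to its Jordan form J, which has the same characteristic polynomial as A) gives
  χ_A(x) = x^3 + 6*x^2 + 12*x + 8
which factors as (x + 2)^3. The eigenvalues (with algebraic multiplicities) are λ = -2 with multiplicity 3.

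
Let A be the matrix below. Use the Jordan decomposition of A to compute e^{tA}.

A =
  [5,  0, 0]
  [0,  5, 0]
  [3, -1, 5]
e^{tA} =
  [exp(5*t), 0, 0]
  [0, exp(5*t), 0]
  [3*t*exp(5*t), -t*exp(5*t), exp(5*t)]

Strategy: write A = P · J · P⁻¹ where J is a Jordan canonical form, so e^{tA} = P · e^{tJ} · P⁻¹, and e^{tJ} can be computed block-by-block.

A has Jordan form
J =
  [5, 1, 0]
  [0, 5, 0]
  [0, 0, 5]
(up to reordering of blocks).

Per-block formulas:
  For a 1×1 block at λ = 5: exp(t · [5]) = [e^(5t)].
  For a 2×2 Jordan block J_2(5): exp(t · J_2(5)) = e^(5t)·(I + t·N), where N is the 2×2 nilpotent shift.

After assembling e^{tJ} and conjugating by P, we get:

e^{tA} =
  [exp(5*t), 0, 0]
  [0, exp(5*t), 0]
  [3*t*exp(5*t), -t*exp(5*t), exp(5*t)]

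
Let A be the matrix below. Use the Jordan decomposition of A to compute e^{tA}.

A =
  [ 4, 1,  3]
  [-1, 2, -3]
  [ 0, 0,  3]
e^{tA} =
  [t*exp(3*t) + exp(3*t), t*exp(3*t), 3*t*exp(3*t)]
  [-t*exp(3*t), -t*exp(3*t) + exp(3*t), -3*t*exp(3*t)]
  [0, 0, exp(3*t)]

Strategy: write A = P · J · P⁻¹ where J is a Jordan canonical form, so e^{tA} = P · e^{tJ} · P⁻¹, and e^{tJ} can be computed block-by-block.

A has Jordan form
J =
  [3, 1, 0]
  [0, 3, 0]
  [0, 0, 3]
(up to reordering of blocks).

Per-block formulas:
  For a 1×1 block at λ = 3: exp(t · [3]) = [e^(3t)].
  For a 2×2 Jordan block J_2(3): exp(t · J_2(3)) = e^(3t)·(I + t·N), where N is the 2×2 nilpotent shift.

After assembling e^{tJ} and conjugating by P, we get:

e^{tA} =
  [t*exp(3*t) + exp(3*t), t*exp(3*t), 3*t*exp(3*t)]
  [-t*exp(3*t), -t*exp(3*t) + exp(3*t), -3*t*exp(3*t)]
  [0, 0, exp(3*t)]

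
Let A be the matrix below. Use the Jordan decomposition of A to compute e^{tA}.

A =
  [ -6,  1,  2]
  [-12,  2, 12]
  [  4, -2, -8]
e^{tA} =
  [-2*t*exp(-4*t) + exp(-4*t), t*exp(-4*t), 2*t*exp(-4*t)]
  [-12*t*exp(-4*t), 6*t*exp(-4*t) + exp(-4*t), 12*t*exp(-4*t)]
  [4*t*exp(-4*t), -2*t*exp(-4*t), -4*t*exp(-4*t) + exp(-4*t)]

Strategy: write A = P · J · P⁻¹ where J is a Jordan canonical form, so e^{tA} = P · e^{tJ} · P⁻¹, and e^{tJ} can be computed block-by-block.

A has Jordan form
J =
  [-4,  1,  0]
  [ 0, -4,  0]
  [ 0,  0, -4]
(up to reordering of blocks).

Per-block formulas:
  For a 1×1 block at λ = -4: exp(t · [-4]) = [e^(-4t)].
  For a 2×2 Jordan block J_2(-4): exp(t · J_2(-4)) = e^(-4t)·(I + t·N), where N is the 2×2 nilpotent shift.

After assembling e^{tJ} and conjugating by P, we get:

e^{tA} =
  [-2*t*exp(-4*t) + exp(-4*t), t*exp(-4*t), 2*t*exp(-4*t)]
  [-12*t*exp(-4*t), 6*t*exp(-4*t) + exp(-4*t), 12*t*exp(-4*t)]
  [4*t*exp(-4*t), -2*t*exp(-4*t), -4*t*exp(-4*t) + exp(-4*t)]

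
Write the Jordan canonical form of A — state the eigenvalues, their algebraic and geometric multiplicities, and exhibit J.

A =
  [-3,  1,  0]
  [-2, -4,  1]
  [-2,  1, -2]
J_3(-3)

The characteristic polynomial is
  det(x·I − A) = x^3 + 9*x^2 + 27*x + 27 = (x + 3)^3

Eigenvalues and multiplicities (the geometric multiplicity of λ is n − rank(A − λI), which equals the number of Jordan blocks for λ):
  λ = -3: algebraic multiplicity = 3, geometric multiplicity = 1

Determining the block sizes for each eigenvalue:
  λ = -3: one block (gm = 1), so the single block has size am = 3 → block sizes [3]

Assembling the blocks gives a Jordan form
J =
  [-3,  1,  0]
  [ 0, -3,  1]
  [ 0,  0, -3]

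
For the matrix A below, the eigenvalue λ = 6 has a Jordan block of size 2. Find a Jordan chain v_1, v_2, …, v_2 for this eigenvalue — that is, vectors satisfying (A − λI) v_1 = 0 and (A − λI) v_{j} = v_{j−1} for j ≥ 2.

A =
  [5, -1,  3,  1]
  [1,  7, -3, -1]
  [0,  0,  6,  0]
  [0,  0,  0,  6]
A Jordan chain for λ = 6 of length 2:
v_1 = (-1, 1, 0, 0)ᵀ
v_2 = (1, 0, 0, 0)ᵀ

Let N = A − (6)·I. We want v_2 with N^2 v_2 = 0 but N^1 v_2 ≠ 0; then v_{j-1} := N · v_j for j = 2, …, 2.

Pick v_2 = (1, 0, 0, 0)ᵀ.
Then v_1 = N · v_2 = (-1, 1, 0, 0)ᵀ.

Sanity check: (A − (6)·I) v_1 = (0, 0, 0, 0)ᵀ = 0. ✓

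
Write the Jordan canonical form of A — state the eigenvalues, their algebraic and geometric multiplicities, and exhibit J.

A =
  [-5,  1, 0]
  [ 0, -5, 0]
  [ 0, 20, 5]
J_2(-5) ⊕ J_1(5)

The characteristic polynomial is
  det(x·I − A) = x^3 + 5*x^2 - 25*x - 125 = (x - 5)*(x + 5)^2

Eigenvalues and multiplicities (the geometric multiplicity of λ is n − rank(A − λI), which equals the number of Jordan blocks for λ):
  λ = -5: algebraic multiplicity = 2, geometric multiplicity = 1
  λ = 5: algebraic multiplicity = 1, geometric multiplicity = 1

Determining the block sizes for each eigenvalue:
  λ = -5: one block (gm = 1), so the single block has size am = 2 → block sizes [2]
  λ = 5: one block (gm = 1), so the single block has size am = 1 → block sizes [1]

Assembling the blocks gives a Jordan form
J =
  [-5,  1, 0]
  [ 0, -5, 0]
  [ 0,  0, 5]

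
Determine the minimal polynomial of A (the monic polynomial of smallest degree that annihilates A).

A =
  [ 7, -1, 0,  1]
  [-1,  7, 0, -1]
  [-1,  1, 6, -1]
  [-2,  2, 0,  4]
x^2 - 12*x + 36

The characteristic polynomial is χ_A(x) = (x - 6)^4, so the eigenvalues are known. The minimal polynomial is
  m_A(x) = Π_λ (x − λ)^{k_λ}
where k_λ is the size of the *largest* Jordan block for λ (equivalently, the smallest k with (A − λI)^k v = 0 for every generalised eigenvector v of λ).

  λ = 6: largest Jordan block has size 2, contributing (x − 6)^2

So m_A(x) = (x - 6)^2 = x^2 - 12*x + 36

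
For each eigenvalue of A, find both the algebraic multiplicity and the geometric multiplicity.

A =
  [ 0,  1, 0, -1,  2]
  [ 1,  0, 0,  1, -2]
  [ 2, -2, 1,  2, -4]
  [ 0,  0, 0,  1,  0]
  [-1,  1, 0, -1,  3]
λ = 1: alg = 5, geom = 4

Step 1 — factor the characteristic polynomial to read off the algebraic multiplicities:
  χ_A(x) = (x - 1)^5

Step 2 — compute geometric multiplicities via the rank-nullity identity g(λ) = n − rank(A − λI):
  rank(A − (1)·I) = 1, so dim ker(A − (1)·I) = n − 1 = 4

Summary:
  λ = 1: algebraic multiplicity = 5, geometric multiplicity = 4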